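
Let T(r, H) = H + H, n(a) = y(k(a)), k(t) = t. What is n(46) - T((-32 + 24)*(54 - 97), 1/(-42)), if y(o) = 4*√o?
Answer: 1/21 + 4*√46 ≈ 27.177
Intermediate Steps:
n(a) = 4*√a
T(r, H) = 2*H
n(46) - T((-32 + 24)*(54 - 97), 1/(-42)) = 4*√46 - 2/(-42) = 4*√46 - 2*(-1)/42 = 4*√46 - 1*(-1/21) = 4*√46 + 1/21 = 1/21 + 4*√46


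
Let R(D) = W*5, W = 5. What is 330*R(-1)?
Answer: 8250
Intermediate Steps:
R(D) = 25 (R(D) = 5*5 = 25)
330*R(-1) = 330*25 = 8250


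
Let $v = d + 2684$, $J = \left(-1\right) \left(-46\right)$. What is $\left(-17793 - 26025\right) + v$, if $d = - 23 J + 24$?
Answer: $-42168$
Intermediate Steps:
$J = 46$
$d = -1034$ ($d = \left(-23\right) 46 + 24 = -1058 + 24 = -1034$)
$v = 1650$ ($v = -1034 + 2684 = 1650$)
$\left(-17793 - 26025\right) + v = \left(-17793 - 26025\right) + 1650 = -43818 + 1650 = -42168$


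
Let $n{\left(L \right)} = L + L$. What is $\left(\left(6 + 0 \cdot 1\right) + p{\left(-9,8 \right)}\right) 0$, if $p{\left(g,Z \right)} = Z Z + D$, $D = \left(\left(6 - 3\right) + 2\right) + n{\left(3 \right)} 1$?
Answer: $0$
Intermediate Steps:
$n{\left(L \right)} = 2 L$
$D = 11$ ($D = \left(\left(6 - 3\right) + 2\right) + 2 \cdot 3 \cdot 1 = \left(3 + 2\right) + 6 \cdot 1 = 5 + 6 = 11$)
$p{\left(g,Z \right)} = 11 + Z^{2}$ ($p{\left(g,Z \right)} = Z Z + 11 = Z^{2} + 11 = 11 + Z^{2}$)
$\left(\left(6 + 0 \cdot 1\right) + p{\left(-9,8 \right)}\right) 0 = \left(\left(6 + 0 \cdot 1\right) + \left(11 + 8^{2}\right)\right) 0 = \left(\left(6 + 0\right) + \left(11 + 64\right)\right) 0 = \left(6 + 75\right) 0 = 81 \cdot 0 = 0$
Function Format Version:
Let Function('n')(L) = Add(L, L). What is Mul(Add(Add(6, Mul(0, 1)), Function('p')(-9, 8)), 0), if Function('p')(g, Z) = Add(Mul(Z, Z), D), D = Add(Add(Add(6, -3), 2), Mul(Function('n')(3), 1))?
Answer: 0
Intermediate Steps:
Function('n')(L) = Mul(2, L)
D = 11 (D = Add(Add(Add(6, -3), 2), Mul(Mul(2, 3), 1)) = Add(Add(3, 2), Mul(6, 1)) = Add(5, 6) = 11)
Function('p')(g, Z) = Add(11, Pow(Z, 2)) (Function('p')(g, Z) = Add(Mul(Z, Z), 11) = Add(Pow(Z, 2), 11) = Add(11, Pow(Z, 2)))
Mul(Add(Add(6, Mul(0, 1)), Function('p')(-9, 8)), 0) = Mul(Add(Add(6, Mul(0, 1)), Add(11, Pow(8, 2))), 0) = Mul(Add(Add(6, 0), Add(11, 64)), 0) = Mul(Add(6, 75), 0) = Mul(81, 0) = 0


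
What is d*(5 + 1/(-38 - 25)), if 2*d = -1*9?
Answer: -157/7 ≈ -22.429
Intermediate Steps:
d = -9/2 (d = (-1*9)/2 = (1/2)*(-9) = -9/2 ≈ -4.5000)
d*(5 + 1/(-38 - 25)) = -9*(5 + 1/(-38 - 25))/2 = -9*(5 + 1/(-63))/2 = -9*(5 - 1/63)/2 = -9/2*314/63 = -157/7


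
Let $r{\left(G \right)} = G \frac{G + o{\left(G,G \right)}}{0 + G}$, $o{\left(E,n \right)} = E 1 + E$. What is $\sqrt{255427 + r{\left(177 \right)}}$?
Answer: $\sqrt{255958} \approx 505.92$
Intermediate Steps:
$o{\left(E,n \right)} = 2 E$ ($o{\left(E,n \right)} = E + E = 2 E$)
$r{\left(G \right)} = 3 G$ ($r{\left(G \right)} = G \frac{G + 2 G}{0 + G} = G \frac{3 G}{G} = G 3 = 3 G$)
$\sqrt{255427 + r{\left(177 \right)}} = \sqrt{255427 + 3 \cdot 177} = \sqrt{255427 + 531} = \sqrt{255958}$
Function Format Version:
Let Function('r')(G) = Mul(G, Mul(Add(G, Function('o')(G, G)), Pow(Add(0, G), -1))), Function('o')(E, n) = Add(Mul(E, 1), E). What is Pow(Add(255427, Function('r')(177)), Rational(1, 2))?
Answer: Pow(255958, Rational(1, 2)) ≈ 505.92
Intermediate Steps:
Function('o')(E, n) = Mul(2, E) (Function('o')(E, n) = Add(E, E) = Mul(2, E))
Function('r')(G) = Mul(3, G) (Function('r')(G) = Mul(G, Mul(Add(G, Mul(2, G)), Pow(Add(0, G), -1))) = Mul(G, Mul(Mul(3, G), Pow(G, -1))) = Mul(G, 3) = Mul(3, G))
Pow(Add(255427, Function('r')(177)), Rational(1, 2)) = Pow(Add(255427, Mul(3, 177)), Rational(1, 2)) = Pow(Add(255427, 531), Rational(1, 2)) = Pow(255958, Rational(1, 2))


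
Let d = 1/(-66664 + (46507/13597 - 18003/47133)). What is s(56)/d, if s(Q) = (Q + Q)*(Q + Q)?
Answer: -178630060581425152/213622467 ≈ -8.3620e+8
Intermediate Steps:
s(Q) = 4*Q² (s(Q) = (2*Q)*(2*Q) = 4*Q²)
d = -213622467/14240279064208 (d = 1/(-66664 + (46507*(1/13597) - 18003*1/47133)) = 1/(-66664 + (46507/13597 - 6001/15711)) = 1/(-66664 + 649075880/213622467) = 1/(-14240279064208/213622467) = -213622467/14240279064208 ≈ -1.5001e-5)
s(56)/d = (4*56²)/(-213622467/14240279064208) = (4*3136)*(-14240279064208/213622467) = 12544*(-14240279064208/213622467) = -178630060581425152/213622467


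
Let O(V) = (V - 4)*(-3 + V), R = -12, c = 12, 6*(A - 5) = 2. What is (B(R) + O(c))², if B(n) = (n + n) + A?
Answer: 25600/9 ≈ 2844.4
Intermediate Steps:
A = 16/3 (A = 5 + (⅙)*2 = 5 + ⅓ = 16/3 ≈ 5.3333)
B(n) = 16/3 + 2*n (B(n) = (n + n) + 16/3 = 2*n + 16/3 = 16/3 + 2*n)
O(V) = (-4 + V)*(-3 + V)
(B(R) + O(c))² = ((16/3 + 2*(-12)) + (12 + 12² - 7*12))² = ((16/3 - 24) + (12 + 144 - 84))² = (-56/3 + 72)² = (160/3)² = 25600/9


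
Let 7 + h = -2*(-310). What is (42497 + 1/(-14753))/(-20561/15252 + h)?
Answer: 1912473415296/27525896599 ≈ 69.479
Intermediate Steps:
h = 613 (h = -7 - 2*(-310) = -7 + 620 = 613)
(42497 + 1/(-14753))/(-20561/15252 + h) = (42497 + 1/(-14753))/(-20561/15252 + 613) = (42497 - 1/14753)/(-20561*1/15252 + 613) = 626958240/(14753*(-20561/15252 + 613)) = 626958240/(14753*(9328915/15252)) = (626958240/14753)*(15252/9328915) = 1912473415296/27525896599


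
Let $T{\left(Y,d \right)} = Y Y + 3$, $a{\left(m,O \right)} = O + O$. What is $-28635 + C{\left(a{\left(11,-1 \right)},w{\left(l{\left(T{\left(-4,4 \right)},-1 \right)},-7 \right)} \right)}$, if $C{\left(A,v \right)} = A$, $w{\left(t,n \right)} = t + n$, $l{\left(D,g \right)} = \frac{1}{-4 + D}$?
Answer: $-28637$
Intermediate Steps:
$a{\left(m,O \right)} = 2 O$
$T{\left(Y,d \right)} = 3 + Y^{2}$ ($T{\left(Y,d \right)} = Y^{2} + 3 = 3 + Y^{2}$)
$w{\left(t,n \right)} = n + t$
$-28635 + C{\left(a{\left(11,-1 \right)},w{\left(l{\left(T{\left(-4,4 \right)},-1 \right)},-7 \right)} \right)} = -28635 + 2 \left(-1\right) = -28635 - 2 = -28637$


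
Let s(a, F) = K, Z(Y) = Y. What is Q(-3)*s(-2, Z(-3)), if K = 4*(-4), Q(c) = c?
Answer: 48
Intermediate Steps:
K = -16
s(a, F) = -16
Q(-3)*s(-2, Z(-3)) = -3*(-16) = 48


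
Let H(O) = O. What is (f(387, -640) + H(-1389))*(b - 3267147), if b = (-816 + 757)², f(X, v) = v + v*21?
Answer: 50485649354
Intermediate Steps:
f(X, v) = 22*v (f(X, v) = v + 21*v = 22*v)
b = 3481 (b = (-59)² = 3481)
(f(387, -640) + H(-1389))*(b - 3267147) = (22*(-640) - 1389)*(3481 - 3267147) = (-14080 - 1389)*(-3263666) = -15469*(-3263666) = 50485649354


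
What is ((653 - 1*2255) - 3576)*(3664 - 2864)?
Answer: -4142400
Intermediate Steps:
((653 - 1*2255) - 3576)*(3664 - 2864) = ((653 - 2255) - 3576)*800 = (-1602 - 3576)*800 = -5178*800 = -4142400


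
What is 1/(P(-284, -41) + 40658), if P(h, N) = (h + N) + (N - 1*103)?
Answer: 1/40189 ≈ 2.4882e-5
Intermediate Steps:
P(h, N) = -103 + h + 2*N (P(h, N) = (N + h) + (N - 103) = (N + h) + (-103 + N) = -103 + h + 2*N)
1/(P(-284, -41) + 40658) = 1/((-103 - 284 + 2*(-41)) + 40658) = 1/((-103 - 284 - 82) + 40658) = 1/(-469 + 40658) = 1/40189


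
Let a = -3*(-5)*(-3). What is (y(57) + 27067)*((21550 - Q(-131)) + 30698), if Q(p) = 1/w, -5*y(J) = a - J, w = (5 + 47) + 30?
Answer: 116051495879/82 ≈ 1.4153e+9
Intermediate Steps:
a = -45 (a = 15*(-3) = -45)
w = 82 (w = 52 + 30 = 82)
y(J) = 9 + J/5 (y(J) = -(-45 - J)/5 = 9 + J/5)
Q(p) = 1/82
(y(57) + 27067)*((21550 - Q(-131)) + 30698) = ((9 + (⅕)*57) + 27067)*((21550 - 1*1/82) + 30698) = ((9 + 57/5) + 27067)*((21550 - 1/82) + 30698) = (102/5 + 27067)*(1767099/82 + 30698) = (135437/5)*(4284335/82) = 116051495879/82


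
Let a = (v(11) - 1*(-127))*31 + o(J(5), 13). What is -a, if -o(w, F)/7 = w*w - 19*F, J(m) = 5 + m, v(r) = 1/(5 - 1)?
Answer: -19895/4 ≈ -4973.8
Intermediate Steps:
v(r) = 1/4
o(w, F) = -7*w**2 + 133*F (o(w, F) = -7*(w*w - 19*F) = -7*(w**2 - 19*F) = -7*w**2 + 133*F)
a = 19895/4 (a = (1/4 - 1*(-127))*31 + (-7*(5 + 5)**2 + 133*13) = (1/4 + 127)*31 + (-7*10**2 + 1729) = (509/4)*31 + (-7*100 + 1729) = 15779/4 + (-700 + 1729) = 15779/4 + 1029 = 19895/4 ≈ 4973.8)
-a = -1*19895/4 = -19895/4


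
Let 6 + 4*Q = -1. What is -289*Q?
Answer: 2023/4 ≈ 505.75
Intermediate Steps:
Q = -7/4 (Q = -3/2 + (¼)*(-1) = -3/2 - ¼ = -7/4 ≈ -1.7500)
-289*Q = -289*(-7/4) = 2023/4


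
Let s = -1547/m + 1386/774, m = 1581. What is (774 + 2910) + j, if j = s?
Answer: 14735564/3999 ≈ 3684.8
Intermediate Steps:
s = 3248/3999 (s = -1547/1581 + 1386/774 = -1547*1/1581 + 1386*(1/774) = -91/93 + 77/43 = 3248/3999 ≈ 0.81220)
j = 3248/3999 ≈ 0.81220
(774 + 2910) + j = (774 + 2910) + 3248/3999 = 3684 + 3248/3999 = 14735564/3999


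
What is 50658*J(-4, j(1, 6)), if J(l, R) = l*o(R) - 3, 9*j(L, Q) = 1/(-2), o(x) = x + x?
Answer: -388378/3 ≈ -1.2946e+5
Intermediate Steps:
o(x) = 2*x
j(L, Q) = -1/18 (j(L, Q) = (⅑)/(-2) = (⅑)*(-½) = -1/18)
J(l, R) = -3 + 2*R*l (J(l, R) = l*(2*R) - 3 = 2*R*l - 3 = -3 + 2*R*l)
50658*J(-4, j(1, 6)) = 50658*(-3 + 2*(-1/18)*(-4)) = 50658*(-3 + 4/9) = 50658*(-23/9) = -388378/3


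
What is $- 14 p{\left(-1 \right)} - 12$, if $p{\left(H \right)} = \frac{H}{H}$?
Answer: $-26$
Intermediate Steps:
$p{\left(H \right)} = 1$
$- 14 p{\left(-1 \right)} - 12 = \left(-14\right) 1 - 12 = -14 - 12 = -26$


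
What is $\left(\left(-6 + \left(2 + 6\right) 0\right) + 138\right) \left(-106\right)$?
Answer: $-13992$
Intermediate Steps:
$\left(\left(-6 + \left(2 + 6\right) 0\right) + 138\right) \left(-106\right) = \left(\left(-6 + 8 \cdot 0\right) + 138\right) \left(-106\right) = \left(\left(-6 + 0\right) + 138\right) \left(-106\right) = \left(-6 + 138\right) \left(-106\right) = 132 \left(-106\right) = -13992$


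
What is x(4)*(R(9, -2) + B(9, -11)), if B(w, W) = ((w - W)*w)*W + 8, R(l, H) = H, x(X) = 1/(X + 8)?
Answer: -329/2 ≈ -164.50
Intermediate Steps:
x(X) = 1/(8 + X)
B(w, W) = 8 + W*w*(w - W) (B(w, W) = (w*(w - W))*W + 8 = W*w*(w - W) + 8 = 8 + W*w*(w - W))
x(4)*(R(9, -2) + B(9, -11)) = (-2 + (8 - 11*9**2 - 1*9*(-11)**2))/(8 + 4) = (-2 + (8 - 11*81 - 1*9*121))/12 = (-2 + (8 - 891 - 1089))/12 = (-2 - 1972)/12 = (1/12)*(-1974) = -329/2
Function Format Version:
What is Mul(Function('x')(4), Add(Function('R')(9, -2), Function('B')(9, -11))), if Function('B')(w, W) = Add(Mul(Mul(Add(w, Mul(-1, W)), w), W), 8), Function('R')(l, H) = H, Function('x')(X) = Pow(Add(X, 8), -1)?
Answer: Rational(-329, 2) ≈ -164.50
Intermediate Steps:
Function('x')(X) = Pow(Add(8, X), -1)
Function('B')(w, W) = Add(8, Mul(W, w, Add(w, Mul(-1, W)))) (Function('B')(w, W) = Add(Mul(Mul(w, Add(w, Mul(-1, W))), W), 8) = Add(Mul(W, w, Add(w, Mul(-1, W))), 8) = Add(8, Mul(W, w, Add(w, Mul(-1, W)))))
Mul(Function('x')(4), Add(Function('R')(9, -2), Function('B')(9, -11))) = Mul(Pow(Add(8, 4), -1), Add(-2, Add(8, Mul(-11, Pow(9, 2)), Mul(-1, 9, Pow(-11, 2))))) = Mul(Pow(12, -1), Add(-2, Add(8, Mul(-11, 81), Mul(-1, 9, 121)))) = Mul(Rational(1, 12), Add(-2, Add(8, -891, -1089))) = Mul(Rational(1, 12), Add(-2, -1972)) = Mul(Rational(1, 12), -1974) = Rational(-329, 2)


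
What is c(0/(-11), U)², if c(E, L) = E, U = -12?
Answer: 0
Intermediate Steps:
c(0/(-11), U)² = (0/(-11))² = (0*(-1/11))² = 0² = 0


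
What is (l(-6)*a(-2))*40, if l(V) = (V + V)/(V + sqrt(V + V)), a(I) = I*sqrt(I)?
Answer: 480*sqrt(2)/(sqrt(3) + 3*I) ≈ 97.98 - 169.71*I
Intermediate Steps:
a(I) = I**(3/2)
l(V) = 2*V/(V + sqrt(2)*sqrt(V)) (l(V) = (2*V)/(V + sqrt(2*V)) = (2*V)/(V + sqrt(2)*sqrt(V)) = 2*V/(V + sqrt(2)*sqrt(V)))
(l(-6)*a(-2))*40 = ((2*(-6)/(-6 + sqrt(2)*sqrt(-6)))*(-2)**(3/2))*40 = ((2*(-6)/(-6 + sqrt(2)*(I*sqrt(6))))*(-2*I*sqrt(2)))*40 = ((2*(-6)/(-6 + 2*I*sqrt(3)))*(-2*I*sqrt(2)))*40 = ((-12/(-6 + 2*I*sqrt(3)))*(-2*I*sqrt(2)))*40 = (24*I*sqrt(2)/(-6 + 2*I*sqrt(3)))*40 = 960*I*sqrt(2)/(-6 + 2*I*sqrt(3))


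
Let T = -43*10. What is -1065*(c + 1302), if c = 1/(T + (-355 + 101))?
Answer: -316151285/228 ≈ -1.3866e+6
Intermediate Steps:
T = -430
c = -1/684 (c = 1/(-430 + (-355 + 101)) = 1/(-430 - 254) = 1/(-684) = -1/684 ≈ -0.0014620)
-1065*(c + 1302) = -1065*(-1/684 + 1302) = -1065*890567/684 = -316151285/228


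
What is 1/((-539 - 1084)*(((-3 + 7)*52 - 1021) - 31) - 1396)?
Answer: 1/1368416 ≈ 7.3077e-7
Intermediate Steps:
1/((-539 - 1084)*(((-3 + 7)*52 - 1021) - 31) - 1396) = 1/(-1623*((4*52 - 1021) - 31) - 1396) = 1/(-1623*((208 - 1021) - 31) - 1396) = 1/(-1623*(-813 - 31) - 1396) = 1/(-1623*(-844) - 1396) = 1/(1369812 - 1396) = 1/1368416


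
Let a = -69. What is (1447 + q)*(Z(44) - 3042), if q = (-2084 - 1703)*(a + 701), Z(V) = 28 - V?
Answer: 7314543346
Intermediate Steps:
q = -2393384 (q = (-2084 - 1703)*(-69 + 701) = -3787*632 = -2393384)
(1447 + q)*(Z(44) - 3042) = (1447 - 2393384)*((28 - 1*44) - 3042) = -2391937*((28 - 44) - 3042) = -2391937*(-16 - 3042) = -2391937*(-3058) = 7314543346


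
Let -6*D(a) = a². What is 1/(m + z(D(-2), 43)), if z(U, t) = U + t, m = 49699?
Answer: 3/149224 ≈ 2.0104e-5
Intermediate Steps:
D(a) = -a²/6
1/(m + z(D(-2), 43)) = 1/(49699 + (-⅙*(-2)² + 43)) = 1/(49699 + (-⅙*4 + 43)) = 1/(49699 + (-⅔ + 43)) = 1/(49699 + 127/3) = 1/(149224/3) = 3/149224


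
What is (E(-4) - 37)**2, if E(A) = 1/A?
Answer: 22201/16 ≈ 1387.6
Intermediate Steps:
E(A) = 1/A
(E(-4) - 37)**2 = (1/(-4) - 37)**2 = (-1/4 - 37)**2 = (-149/4)**2 = 22201/16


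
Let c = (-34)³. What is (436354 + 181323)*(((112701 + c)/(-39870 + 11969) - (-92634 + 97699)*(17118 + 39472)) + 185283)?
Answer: -4936504285470450228/27901 ≈ -1.7693e+14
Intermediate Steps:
c = -39304
(436354 + 181323)*(((112701 + c)/(-39870 + 11969) - (-92634 + 97699)*(17118 + 39472)) + 185283) = (436354 + 181323)*(((112701 - 39304)/(-39870 + 11969) - (-92634 + 97699)*(17118 + 39472)) + 185283) = 617677*((73397/(-27901) - 5065*56590) + 185283) = 617677*((73397*(-1/27901) - 1*286628350) + 185283) = 617677*((-73397/27901 - 286628350) + 185283) = 617677*(-7997217666747/27901 + 185283) = 617677*(-7992048085764/27901) = -4936504285470450228/27901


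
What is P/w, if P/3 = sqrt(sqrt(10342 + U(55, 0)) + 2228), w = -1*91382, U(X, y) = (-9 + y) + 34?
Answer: -3*sqrt(2228 + sqrt(10367))/91382 ≈ -0.0015846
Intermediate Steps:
U(X, y) = 25 + y
w = -91382
P = 3*sqrt(2228 + sqrt(10367)) (P = 3*sqrt(sqrt(10342 + (25 + 0)) + 2228) = 3*sqrt(sqrt(10342 + 25) + 2228) = 3*sqrt(sqrt(10367) + 2228) = 3*sqrt(2228 + sqrt(10367)) ≈ 144.80)
P/w = (3*sqrt(2228 + sqrt(10367)))/(-91382) = (3*sqrt(2228 + sqrt(10367)))*(-1/91382) = -3*sqrt(2228 + sqrt(10367))/91382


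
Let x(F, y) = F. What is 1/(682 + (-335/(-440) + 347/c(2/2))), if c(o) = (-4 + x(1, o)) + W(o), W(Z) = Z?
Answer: 88/44815 ≈ 0.0019636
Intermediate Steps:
c(o) = -3 + o (c(o) = (-4 + 1) + o = -3 + o)
1/(682 + (-335/(-440) + 347/c(2/2))) = 1/(682 + (-335/(-440) + 347/(-3 + 2/2))) = 1/(682 + (-335*(-1/440) + 347/(-3 + 2*(1/2)))) = 1/(682 + (67/88 + 347/(-3 + 1))) = 1/(682 + (67/88 + 347/(-2))) = 1/(682 + (67/88 + 347*(-1/2))) = 1/(682 + (67/88 - 347/2)) = 1/(682 - 15201/88) = 1/(44815/88) = 88/44815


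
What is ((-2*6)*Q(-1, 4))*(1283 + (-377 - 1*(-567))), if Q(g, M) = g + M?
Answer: -53028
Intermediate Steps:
Q(g, M) = M + g
((-2*6)*Q(-1, 4))*(1283 + (-377 - 1*(-567))) = ((-2*6)*(4 - 1))*(1283 + (-377 - 1*(-567))) = (-12*3)*(1283 + (-377 + 567)) = -36*(1283 + 190) = -36*1473 = -53028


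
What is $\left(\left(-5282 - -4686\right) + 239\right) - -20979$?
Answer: $20622$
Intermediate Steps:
$\left(\left(-5282 - -4686\right) + 239\right) - -20979 = \left(\left(-5282 + 4686\right) + 239\right) + 20979 = \left(-596 + 239\right) + 20979 = -357 + 20979 = 20622$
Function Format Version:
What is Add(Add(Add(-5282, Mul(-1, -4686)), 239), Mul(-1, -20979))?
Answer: 20622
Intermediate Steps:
Add(Add(Add(-5282, Mul(-1, -4686)), 239), Mul(-1, -20979)) = Add(Add(Add(-5282, 4686), 239), 20979) = Add(Add(-596, 239), 20979) = Add(-357, 20979) = 20622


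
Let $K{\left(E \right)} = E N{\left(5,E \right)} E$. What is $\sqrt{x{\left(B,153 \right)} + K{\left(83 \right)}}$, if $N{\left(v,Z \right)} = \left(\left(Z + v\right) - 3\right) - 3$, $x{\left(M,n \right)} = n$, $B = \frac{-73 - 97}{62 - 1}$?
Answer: $\sqrt{565051} \approx 751.7$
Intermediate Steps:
$B = - \frac{170}{61} \approx -2.7869$
$N{\left(v,Z \right)} = -6 + Z + v$ ($N{\left(v,Z \right)} = \left(-3 + Z + v\right) - 3 = -6 + Z + v$)
$K{\left(E \right)} = E^{2} \left(-1 + E\right)$ ($K{\left(E \right)} = E \left(-6 + E + 5\right) E = E \left(-1 + E\right) E = E^{2} \left(-1 + E\right)$)
$\sqrt{x{\left(B,153 \right)} + K{\left(83 \right)}} = \sqrt{153 + 83^{2} \left(-1 + 83\right)} = \sqrt{153 + 6889 \cdot 82} = \sqrt{153 + 564898} = \sqrt{565051}$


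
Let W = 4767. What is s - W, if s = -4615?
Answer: -9382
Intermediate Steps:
s - W = -4615 - 1*4767 = -4615 - 4767 = -9382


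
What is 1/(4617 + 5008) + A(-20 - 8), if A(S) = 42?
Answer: 404251/9625 ≈ 42.000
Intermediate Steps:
1/(4617 + 5008) + A(-20 - 8) = 1/(4617 + 5008) + 42 = 1/9625 + 42 = 404251/9625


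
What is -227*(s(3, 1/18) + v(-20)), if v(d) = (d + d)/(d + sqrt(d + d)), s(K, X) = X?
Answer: -84217/198 - 454*I*sqrt(10)/11 ≈ -425.34 - 130.52*I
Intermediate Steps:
v(d) = 2*d/(d + sqrt(2)*sqrt(d)) (v(d) = (2*d)/(d + sqrt(2*d)) = (2*d)/(d + sqrt(2)*sqrt(d)) = 2*d/(d + sqrt(2)*sqrt(d)))
-227*(s(3, 1/18) + v(-20)) = -227*(1/18 + 2*(-20)/(-20 + sqrt(2)*sqrt(-20))) = -227*(1/18 + 2*(-20)/(-20 + sqrt(2)*(2*I*sqrt(5)))) = -227*(1/18 + 2*(-20)/(-20 + 2*I*sqrt(10))) = -227*(1/18 - 40/(-20 + 2*I*sqrt(10))) = -227/18 + 9080/(-20 + 2*I*sqrt(10))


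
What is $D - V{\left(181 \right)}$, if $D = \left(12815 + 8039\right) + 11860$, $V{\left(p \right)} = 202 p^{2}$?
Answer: $-6585008$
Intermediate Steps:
$D = 32714$ ($D = 20854 + 11860 = 32714$)
$D - V{\left(181 \right)} = 32714 - 202 \cdot 181^{2} = 32714 - 202 \cdot 32761 = 32714 - 6617722 = -6585008$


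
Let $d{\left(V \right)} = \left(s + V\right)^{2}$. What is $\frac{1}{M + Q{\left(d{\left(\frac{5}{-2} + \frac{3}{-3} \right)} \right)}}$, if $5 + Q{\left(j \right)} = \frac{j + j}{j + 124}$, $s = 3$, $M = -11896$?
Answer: $- \frac{497}{5914795} \approx -8.4027 \cdot 10^{-5}$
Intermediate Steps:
$d{\left(V \right)} = \left(3 + V\right)^{2}$
$Q{\left(j \right)} = -5 + \frac{2 j}{124 + j}$ ($Q{\left(j \right)} = -5 + \frac{j + j}{j + 124} = -5 + \frac{2 j}{124 + j}$)
$\frac{1}{M + Q{\left(d{\left(\frac{5}{-2} + \frac{3}{-3} \right)} \right)}} = \frac{1}{-11896 + \frac{-620 - 3 \left(3 + \left(\frac{5}{-2} + \frac{3}{-3}\right)\right)^{2}}{124 + \left(3 + \left(\frac{5}{-2} + \frac{3}{-3}\right)\right)^{2}}} = \frac{1}{-11896 + \frac{-620 - 3 \left(3 + \left(5 \left(- \frac{1}{2}\right) + 3 \left(- \frac{1}{3}\right)\right)\right)^{2}}{124 + \left(3 + \left(5 \left(- \frac{1}{2}\right) + 3 \left(- \frac{1}{3}\right)\right)\right)^{2}}} = \frac{1}{-11896 + \frac{-620 - 3 \left(3 - \frac{7}{2}\right)^{2}}{124 + \left(3 - \frac{7}{2}\right)^{2}}} = \frac{1}{-11896 + \frac{-620 - 3 \left(- \frac{1}{2}\right)^{2}}{124 + \left(- \frac{1}{2}\right)^{2}}} = \frac{1}{-11896 + \frac{-620 - \frac{3}{4}}{124 + \frac{1}{4}}} = \frac{1}{-11896 + \frac{-620 - \frac{3}{4}}{\frac{497}{4}}} = \frac{1}{-11896 + \frac{4}{497} \left(- \frac{2483}{4}\right)} = \frac{1}{-11896 - \frac{2483}{497}} = \frac{1}{- \frac{5914795}{497}} = - \frac{497}{5914795}$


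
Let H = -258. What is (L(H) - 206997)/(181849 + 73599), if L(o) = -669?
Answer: -103833/127724 ≈ -0.81295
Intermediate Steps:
(L(H) - 206997)/(181849 + 73599) = (-669 - 206997)/(181849 + 73599) = -207666/255448 = -207666*1/255448 = -103833/127724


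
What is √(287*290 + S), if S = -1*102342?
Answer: 2*I*√4778 ≈ 138.25*I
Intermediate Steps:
S = -102342
√(287*290 + S) = √(287*290 - 102342) = √(83230 - 102342) = √(-19112) = 2*I*√4778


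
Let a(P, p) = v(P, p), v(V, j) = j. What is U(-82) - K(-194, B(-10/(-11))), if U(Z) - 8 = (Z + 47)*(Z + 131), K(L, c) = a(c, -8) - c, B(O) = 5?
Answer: -1694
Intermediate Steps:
a(P, p) = p
K(L, c) = -8 - c
U(Z) = 8 + (47 + Z)*(131 + Z) (U(Z) = 8 + (Z + 47)*(Z + 131) = 8 + (47 + Z)*(131 + Z))
U(-82) - K(-194, B(-10/(-11))) = (6165 + (-82)**2 + 178*(-82)) - (-8 - 1*5) = (6165 + 6724 - 14596) - (-8 - 5) = -1707 - 1*(-13) = -1707 + 13 = -1694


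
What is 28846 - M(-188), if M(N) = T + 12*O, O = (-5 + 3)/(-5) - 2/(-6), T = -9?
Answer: 144231/5 ≈ 28846.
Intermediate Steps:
O = 11/15 (O = -2*(-1/5) - 2*(-1/6) = 2/5 + 1/3 = 11/15 ≈ 0.73333)
M(N) = -1/5 (M(N) = -9 + 12*(11/15) = -9 + 44/5 = -1/5)
28846 - M(-188) = 28846 - 1*(-1/5) = 28846 + 1/5 = 144231/5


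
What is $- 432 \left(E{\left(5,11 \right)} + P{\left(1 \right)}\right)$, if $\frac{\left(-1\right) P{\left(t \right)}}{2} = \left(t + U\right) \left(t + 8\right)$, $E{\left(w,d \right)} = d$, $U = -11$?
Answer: $-82512$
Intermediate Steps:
$P{\left(t \right)} = - 2 \left(-11 + t\right) \left(8 + t\right)$ ($P{\left(t \right)} = - 2 \left(t - 11\right) \left(t + 8\right) = - 2 \left(-11 + t\right) \left(8 + t\right)$)
$- 432 \left(E{\left(5,11 \right)} + P{\left(1 \right)}\right) = - 432 \left(11 + \left(176 - 2 \cdot 1^{2} + 6 \cdot 1\right)\right) = - 432 \left(11 + \left(176 - 2 + 6\right)\right) = - 432 \left(11 + 180\right) = \left(-432\right) 191 = -82512$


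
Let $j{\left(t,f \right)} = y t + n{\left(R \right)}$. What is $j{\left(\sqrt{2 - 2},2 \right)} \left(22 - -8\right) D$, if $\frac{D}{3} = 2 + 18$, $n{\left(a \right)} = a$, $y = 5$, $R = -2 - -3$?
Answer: $1800$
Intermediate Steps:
$R = 1$ ($R = -2 + 3 = 1$)
$j{\left(t,f \right)} = 1 + 5 t$ ($j{\left(t,f \right)} = 5 t + 1 = 1 + 5 t$)
$D = 60$ ($D = 3 \left(2 + 18\right) = 3 \cdot 20 = 60$)
$j{\left(\sqrt{2 - 2},2 \right)} \left(22 - -8\right) D = \left(1 + 5 \sqrt{2 - 2}\right) \left(22 - -8\right) 60 = \left(1 + 5 \sqrt{0}\right) \left(22 + 8\right) 60 = \left(1 + 5 \cdot 0\right) 30 \cdot 60 = \left(1 + 0\right) 30 \cdot 60 = 1 \cdot 30 \cdot 60 = 30 \cdot 60 = 1800$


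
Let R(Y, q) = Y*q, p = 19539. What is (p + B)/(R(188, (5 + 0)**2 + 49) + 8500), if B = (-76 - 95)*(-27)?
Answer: 6039/5603 ≈ 1.0778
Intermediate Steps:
B = 4617 (B = -171*(-27) = 4617)
(p + B)/(R(188, (5 + 0)**2 + 49) + 8500) = (19539 + 4617)/(188*((5 + 0)**2 + 49) + 8500) = 24156/(188*(5**2 + 49) + 8500) = 24156/(188*(25 + 49) + 8500) = 24156/(188*74 + 8500) = 24156/(13912 + 8500) = 24156/22412 = 24156*(1/22412) = 6039/5603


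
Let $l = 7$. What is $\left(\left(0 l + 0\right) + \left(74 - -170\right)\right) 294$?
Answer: $71736$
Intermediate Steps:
$\left(\left(0 l + 0\right) + \left(74 - -170\right)\right) 294 = \left(\left(0 \cdot 7 + 0\right) + \left(74 - -170\right)\right) 294 = \left(\left(0 + 0\right) + \left(74 + 170\right)\right) 294 = \left(0 + 244\right) 294 = 244 \cdot 294 = 71736$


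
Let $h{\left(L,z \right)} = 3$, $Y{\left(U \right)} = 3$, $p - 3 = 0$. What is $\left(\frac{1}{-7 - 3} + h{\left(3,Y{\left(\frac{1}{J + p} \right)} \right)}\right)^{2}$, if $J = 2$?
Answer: $\frac{841}{100} \approx 8.41$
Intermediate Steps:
$p = 3$ ($p = 3 + 0 = 3$)
$\left(\frac{1}{-7 - 3} + h{\left(3,Y{\left(\frac{1}{J + p} \right)} \right)}\right)^{2} = \left(\frac{1}{-7 - 3} + 3\right)^{2} = \left(\frac{1}{-10} + 3\right)^{2} = \left(- \frac{1}{10} + 3\right)^{2} = \left(\frac{29}{10}\right)^{2} = \frac{841}{100}$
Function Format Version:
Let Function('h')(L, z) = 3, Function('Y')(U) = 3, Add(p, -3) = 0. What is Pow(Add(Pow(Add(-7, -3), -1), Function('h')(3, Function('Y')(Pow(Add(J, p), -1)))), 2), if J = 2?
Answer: Rational(841, 100) ≈ 8.4100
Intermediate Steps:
p = 3 (p = Add(3, 0) = 3)
Pow(Add(Pow(Add(-7, -3), -1), Function('h')(3, Function('Y')(Pow(Add(J, p), -1)))), 2) = Pow(Add(Pow(Add(-7, -3), -1), 3), 2) = Pow(Add(Pow(-10, -1), 3), 2) = Pow(Add(Rational(-1, 10), 3), 2) = Pow(Rational(29, 10), 2) = Rational(841, 100)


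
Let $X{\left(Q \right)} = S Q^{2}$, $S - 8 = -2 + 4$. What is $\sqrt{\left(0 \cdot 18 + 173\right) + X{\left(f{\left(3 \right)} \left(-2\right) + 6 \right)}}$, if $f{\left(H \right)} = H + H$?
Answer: $\sqrt{533} \approx 23.087$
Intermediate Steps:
$S = 10$ ($S = 8 + \left(-2 + 4\right) = 8 + 2 = 10$)
$f{\left(H \right)} = 2 H$
$X{\left(Q \right)} = 10 Q^{2}$
$\sqrt{\left(0 \cdot 18 + 173\right) + X{\left(f{\left(3 \right)} \left(-2\right) + 6 \right)}} = \sqrt{\left(0 \cdot 18 + 173\right) + 10 \left(2 \cdot 3 \left(-2\right) + 6\right)^{2}} = \sqrt{\left(0 + 173\right) + 10 \left(6 \left(-2\right) + 6\right)^{2}} = \sqrt{173 + 10 \left(-12 + 6\right)^{2}} = \sqrt{173 + 10 \left(-6\right)^{2}} = \sqrt{173 + 10 \cdot 36} = \sqrt{173 + 360} = \sqrt{533}$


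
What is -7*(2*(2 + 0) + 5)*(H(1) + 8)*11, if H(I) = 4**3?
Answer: -49896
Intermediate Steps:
H(I) = 64
-7*(2*(2 + 0) + 5)*(H(1) + 8)*11 = -7*(2*(2 + 0) + 5)*(64 + 8)*11 = -7*(2*2 + 5)*72*11 = -7*(4 + 5)*72*11 = -63*72*11 = -7*648*11 = -4536*11 = -49896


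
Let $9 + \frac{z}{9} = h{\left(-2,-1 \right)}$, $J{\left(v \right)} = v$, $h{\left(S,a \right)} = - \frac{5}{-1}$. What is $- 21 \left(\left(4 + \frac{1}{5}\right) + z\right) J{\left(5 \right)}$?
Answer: $3339$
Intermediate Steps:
$h{\left(S,a \right)} = 5$ ($h{\left(S,a \right)} = \left(-5\right) \left(-1\right) = 5$)
$z = -36$ ($z = -81 + 9 \cdot 5 = -81 + 45 = -36$)
$- 21 \left(\left(4 + \frac{1}{5}\right) + z\right) J{\left(5 \right)} = - 21 \left(\left(4 + \frac{1}{5}\right) - 36\right) 5 = - 21 \left(\frac{21}{5} - 36\right) 5 = \left(-21\right) \left(- \frac{159}{5}\right) 5 = \frac{3339}{5} \cdot 5 = 3339$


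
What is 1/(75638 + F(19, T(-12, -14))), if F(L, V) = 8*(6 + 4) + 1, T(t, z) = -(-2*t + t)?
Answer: 1/75719 ≈ 1.3207e-5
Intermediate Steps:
T(t, z) = t (T(t, z) = -(-1)*t = t)
F(L, V) = 81 (F(L, V) = 8*10 + 1 = 80 + 1 = 81)
1/(75638 + F(19, T(-12, -14))) = 1/(75638 + 81) = 1/75719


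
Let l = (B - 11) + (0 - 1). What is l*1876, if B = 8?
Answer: -7504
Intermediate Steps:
l = -4 (l = (8 - 11) + (0 - 1) = -3 - 1 = -4)
l*1876 = -4*1876 = -7504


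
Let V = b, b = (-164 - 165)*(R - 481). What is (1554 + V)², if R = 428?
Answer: 360658081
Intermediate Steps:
b = 17437 (b = (-164 - 165)*(428 - 481) = -329*(-53) = 17437)
V = 17437
(1554 + V)² = (1554 + 17437)² = 18991² = 360658081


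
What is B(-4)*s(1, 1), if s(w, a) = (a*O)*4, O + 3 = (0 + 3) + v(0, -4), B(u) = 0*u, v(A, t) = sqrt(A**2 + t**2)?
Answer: 0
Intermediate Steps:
B(u) = 0
O = 4 (O = -3 + ((0 + 3) + sqrt(0**2 + (-4)**2)) = -3 + (3 + sqrt(0 + 16)) = -3 + (3 + sqrt(16)) = -3 + (3 + 4) = -3 + 7 = 4)
s(w, a) = 16*a (s(w, a) = (a*4)*4 = (4*a)*4 = 16*a)
B(-4)*s(1, 1) = 0*(16*1) = 0*16 = 0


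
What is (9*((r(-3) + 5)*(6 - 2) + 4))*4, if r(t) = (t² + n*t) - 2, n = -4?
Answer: 3600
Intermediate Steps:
r(t) = -2 + t² - 4*t (r(t) = (t² - 4*t) - 2 = -2 + t² - 4*t)
(9*((r(-3) + 5)*(6 - 2) + 4))*4 = (9*(((-2 + (-3)² - 4*(-3)) + 5)*(6 - 2) + 4))*4 = (9*(((-2 + 9 + 12) + 5)*4 + 4))*4 = (9*((19 + 5)*4 + 4))*4 = (9*(24*4 + 4))*4 = (9*(96 + 4))*4 = (9*100)*4 = 900*4 = 3600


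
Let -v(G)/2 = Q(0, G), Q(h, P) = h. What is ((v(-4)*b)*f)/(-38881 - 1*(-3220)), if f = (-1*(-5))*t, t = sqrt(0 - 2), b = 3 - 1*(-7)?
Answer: 0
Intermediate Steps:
b = 10 (b = 3 + 7 = 10)
t = I*sqrt(2) (t = sqrt(-2) = I*sqrt(2) ≈ 1.4142*I)
v(G) = 0 (v(G) = -2*0 = 0)
f = 5*I*sqrt(2) (f = (-1*(-5))*(I*sqrt(2)) = 5*(I*sqrt(2)) = 5*I*sqrt(2) ≈ 7.0711*I)
((v(-4)*b)*f)/(-38881 - 1*(-3220)) = ((0*10)*(5*I*sqrt(2)))/(-38881 - 1*(-3220)) = (0*(5*I*sqrt(2)))/(-38881 + 3220) = 0/(-35661) = 0*(-1/35661) = 0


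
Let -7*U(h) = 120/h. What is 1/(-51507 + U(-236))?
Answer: -413/21272361 ≈ -1.9415e-5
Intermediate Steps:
U(h) = -120/(7*h)
1/(-51507 + U(-236)) = 1/(-51507 - 120/7/(-236)) = 1/(-51507 - 120/7*(-1/236)) = 1/(-51507 + 30/413) = 1/(-21272361/413) = -413/21272361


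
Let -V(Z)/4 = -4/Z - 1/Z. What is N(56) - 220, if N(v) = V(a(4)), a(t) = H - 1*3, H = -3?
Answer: -670/3 ≈ -223.33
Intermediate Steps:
a(t) = -6 (a(t) = -3 - 1*3 = -3 - 3 = -6)
V(Z) = 20/Z (V(Z) = -4*(-4/Z - 1/Z) = -(-20)/Z = 20/Z)
N(v) = -10/3 (N(v) = 20/(-6) = 20*(-⅙) = -10/3)
N(56) - 220 = -10/3 - 220 = -670/3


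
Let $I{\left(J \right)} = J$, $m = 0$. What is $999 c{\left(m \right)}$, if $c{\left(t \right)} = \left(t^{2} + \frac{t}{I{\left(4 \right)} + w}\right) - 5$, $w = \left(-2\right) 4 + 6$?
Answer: $-4995$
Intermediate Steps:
$w = -2$ ($w = -8 + 6 = -2$)
$c{\left(t \right)} = -5 + t^{2} + \frac{t}{2}$ ($c{\left(t \right)} = \left(t^{2} + \frac{t}{4 - 2}\right) - 5 = \left(t^{2} + \frac{t}{2}\right) - 5 = -5 + t^{2} + \frac{t}{2}$)
$999 c{\left(m \right)} = 999 \left(-5 + 0^{2} + \frac{1}{2} \cdot 0\right) = 999 \left(-5 + 0 + 0\right) = 999 \left(-5\right) = -4995$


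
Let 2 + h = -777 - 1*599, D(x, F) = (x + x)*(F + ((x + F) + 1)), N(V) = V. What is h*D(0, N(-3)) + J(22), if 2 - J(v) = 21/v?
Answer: 23/22 ≈ 1.0455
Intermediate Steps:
D(x, F) = 2*x*(1 + x + 2*F) (D(x, F) = (2*x)*(F + ((F + x) + 1)) = (2*x)*(F + (1 + F + x)) = (2*x)*(1 + x + 2*F) = 2*x*(1 + x + 2*F))
J(v) = 2 - 21/v
h = -1378 (h = -2 + (-777 - 1*599) = -2 + (-777 - 599) = -2 - 1376 = -1378)
h*D(0, N(-3)) + J(22) = -2756*0*(1 + 0 + 2*(-3)) + (2 - 21/22) = -2756*0*(1 + 0 - 6) + (2 - 21*1/22) = -2756*0*(-5) + (2 - 21/22) = -1378*0 + 23/22 = 0 + 23/22 = 23/22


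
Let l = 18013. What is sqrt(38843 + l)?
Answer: 2*sqrt(14214) ≈ 238.45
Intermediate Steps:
sqrt(38843 + l) = sqrt(38843 + 18013) = sqrt(56856) = 2*sqrt(14214)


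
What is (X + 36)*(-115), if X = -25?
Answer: -1265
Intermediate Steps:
(X + 36)*(-115) = (-25 + 36)*(-115) = 11*(-115) = -1265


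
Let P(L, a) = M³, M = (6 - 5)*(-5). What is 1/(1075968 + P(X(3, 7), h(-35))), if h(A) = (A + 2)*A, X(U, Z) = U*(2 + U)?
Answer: 1/1075843 ≈ 9.2950e-7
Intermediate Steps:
h(A) = A*(2 + A) (h(A) = (2 + A)*A = A*(2 + A))
M = -5 (M = 1*(-5) = -5)
P(L, a) = -125 (P(L, a) = (-5)³ = -125)
1/(1075968 + P(X(3, 7), h(-35))) = 1/(1075968 - 125) = 1/1075843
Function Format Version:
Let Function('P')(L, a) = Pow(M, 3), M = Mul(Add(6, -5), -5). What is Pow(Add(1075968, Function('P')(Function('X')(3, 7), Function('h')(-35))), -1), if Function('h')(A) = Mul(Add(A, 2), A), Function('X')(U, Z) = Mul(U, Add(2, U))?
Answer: Rational(1, 1075843) ≈ 9.2950e-7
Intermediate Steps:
Function('h')(A) = Mul(A, Add(2, A)) (Function('h')(A) = Mul(Add(2, A), A) = Mul(A, Add(2, A)))
M = -5 (M = Mul(1, -5) = -5)
Function('P')(L, a) = -125 (Function('P')(L, a) = Pow(-5, 3) = -125)
Pow(Add(1075968, Function('P')(Function('X')(3, 7), Function('h')(-35))), -1) = Pow(Add(1075968, -125), -1) = Pow(1075843, -1) = Rational(1, 1075843)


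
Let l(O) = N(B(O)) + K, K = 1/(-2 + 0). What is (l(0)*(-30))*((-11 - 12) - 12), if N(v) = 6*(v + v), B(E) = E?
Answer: -525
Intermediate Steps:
N(v) = 12*v (N(v) = 6*(2*v) = 12*v)
K = -½ (K = 1/(-2) = -½ ≈ -0.50000)
l(O) = -½ + 12*O (l(O) = 12*O - ½ = -½ + 12*O)
(l(0)*(-30))*((-11 - 12) - 12) = ((-½ + 12*0)*(-30))*((-11 - 12) - 12) = ((-½ + 0)*(-30))*(-23 - 12) = -½*(-30)*(-35) = 15*(-35) = -525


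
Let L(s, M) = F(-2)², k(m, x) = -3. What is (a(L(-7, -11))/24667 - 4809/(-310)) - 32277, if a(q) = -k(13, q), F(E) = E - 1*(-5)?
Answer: -246696170757/7646770 ≈ -32262.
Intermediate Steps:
F(E) = 5 + E (F(E) = E + 5 = 5 + E)
L(s, M) = 9 (L(s, M) = (5 - 2)² = 3² = 9)
a(q) = 3 (a(q) = -1*(-3) = 3)
(a(L(-7, -11))/24667 - 4809/(-310)) - 32277 = (3/24667 - 4809/(-310)) - 32277 = (3*(1/24667) - 4809*(-1/310)) - 32277 = (3/24667 + 4809/310) - 32277 = 118624533/7646770 - 32277 = -246696170757/7646770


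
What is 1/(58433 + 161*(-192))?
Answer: 1/27521 ≈ 3.6336e-5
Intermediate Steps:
1/(58433 + 161*(-192)) = 1/(58433 - 30912) = 1/27521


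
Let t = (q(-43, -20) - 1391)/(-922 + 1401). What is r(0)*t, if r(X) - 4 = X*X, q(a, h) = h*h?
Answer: -3964/479 ≈ -8.2756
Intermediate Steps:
q(a, h) = h**2
t = -991/479 (t = ((-20)**2 - 1391)/(-922 + 1401) = (400 - 1391)/479 = -991*1/479 = -991/479 ≈ -2.0689)
r(X) = 4 + X**2 (r(X) = 4 + X*X = 4 + X**2)
r(0)*t = (4 + 0**2)*(-991/479) = (4 + 0)*(-991/479) = 4*(-991/479) = -3964/479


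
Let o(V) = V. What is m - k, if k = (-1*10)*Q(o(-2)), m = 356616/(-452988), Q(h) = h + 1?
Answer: -135736/12583 ≈ -10.787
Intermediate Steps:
Q(h) = 1 + h
m = -9906/12583 (m = 356616*(-1/452988) = -9906/12583 ≈ -0.78725)
k = 10 (k = (-1*10)*(1 - 2) = -10*(-1) = 10)
m - k = -9906/12583 - 1*10 = -9906/12583 - 10 = -135736/12583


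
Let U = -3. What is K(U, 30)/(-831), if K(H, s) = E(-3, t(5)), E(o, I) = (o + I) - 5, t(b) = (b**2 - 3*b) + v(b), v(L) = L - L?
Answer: -2/831 ≈ -0.0024067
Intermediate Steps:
v(L) = 0
t(b) = b**2 - 3*b (t(b) = (b**2 - 3*b) + 0 = b**2 - 3*b)
E(o, I) = -5 + I + o (E(o, I) = (I + o) - 5 = -5 + I + o)
K(H, s) = 2 (K(H, s) = -5 + 5*(-3 + 5) - 3 = -5 + 5*2 - 3 = -5 + 10 - 3 = 2)
K(U, 30)/(-831) = 2/(-831) = 2*(-1/831) = -2/831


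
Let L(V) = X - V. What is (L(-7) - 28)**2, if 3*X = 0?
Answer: 441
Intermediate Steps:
X = 0 (X = (1/3)*0 = 0)
L(V) = -V (L(V) = 0 - V = -V)
(L(-7) - 28)**2 = (-1*(-7) - 28)**2 = (7 - 28)**2 = (-21)**2 = 441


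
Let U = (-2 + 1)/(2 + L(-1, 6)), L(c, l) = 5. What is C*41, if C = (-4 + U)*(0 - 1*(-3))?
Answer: -3567/7 ≈ -509.57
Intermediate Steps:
U = -⅐ (U = (-2 + 1)/(2 + 5) = -1/7 = -1*⅐ = -⅐ ≈ -0.14286)
C = -87/7 (C = (-4 - ⅐)*(0 - 1*(-3)) = -29*(0 + 3)/7 = -29/7*3 = -87/7 ≈ -12.429)
C*41 = -87/7*41 = -3567/7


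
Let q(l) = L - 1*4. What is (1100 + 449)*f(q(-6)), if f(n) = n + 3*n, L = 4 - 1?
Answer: -6196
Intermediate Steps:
L = 3
q(l) = -1 (q(l) = 3 - 1*4 = 3 - 4 = -1)
f(n) = 4*n
(1100 + 449)*f(q(-6)) = (1100 + 449)*(4*(-1)) = 1549*(-4) = -6196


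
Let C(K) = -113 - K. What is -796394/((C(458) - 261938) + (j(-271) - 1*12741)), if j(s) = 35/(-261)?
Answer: 207858834/71840285 ≈ 2.8933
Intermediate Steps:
j(s) = -35/261 (j(s) = 35*(-1/261) = -35/261)
-796394/((C(458) - 261938) + (j(-271) - 1*12741)) = -796394/(((-113 - 1*458) - 261938) + (-35/261 - 1*12741)) = -796394/(((-113 - 458) - 261938) + (-35/261 - 12741)) = -796394/((-571 - 261938) - 3325436/261) = -796394/(-262509 - 3325436/261) = -796394/(-71840285/261) = -796394*(-261/71840285) = 207858834/71840285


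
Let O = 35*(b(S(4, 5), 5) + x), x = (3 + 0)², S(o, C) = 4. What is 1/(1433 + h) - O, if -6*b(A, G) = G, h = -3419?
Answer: -94611/331 ≈ -285.83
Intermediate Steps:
b(A, G) = -G/6
x = 9 (x = 3² = 9)
O = 1715/6 (O = 35*(-⅙*5 + 9) = 35*(-⅚ + 9) = 35*(49/6) = 1715/6 ≈ 285.83)
1/(1433 + h) - O = 1/(1433 - 3419) - 1*1715/6 = 1/(-1986) - 1715/6 = -1/1986 - 1715/6 = -94611/331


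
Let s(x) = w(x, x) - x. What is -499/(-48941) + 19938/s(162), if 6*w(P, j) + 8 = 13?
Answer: -5854231415/47325947 ≈ -123.70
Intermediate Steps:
w(P, j) = ⅚ (w(P, j) = -4/3 + (⅙)*13 = -4/3 + 13/6 = ⅚)
s(x) = ⅚ - x
-499/(-48941) + 19938/s(162) = -499/(-48941) + 19938/(⅚ - 1*162) = -499*(-1/48941) + 19938/(⅚ - 162) = 499/48941 + 19938/(-967/6) = 499/48941 + 19938*(-6/967) = 499/48941 - 119628/967 = -5854231415/47325947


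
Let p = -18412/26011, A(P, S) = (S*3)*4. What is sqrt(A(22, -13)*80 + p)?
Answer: 2*I*sqrt(1542019537)/703 ≈ 111.72*I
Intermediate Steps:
A(P, S) = 12*S (A(P, S) = (3*S)*4 = 12*S)
p = -18412/26011 (p = -18412*1/26011 = -18412/26011 ≈ -0.70785)
sqrt(A(22, -13)*80 + p) = sqrt((12*(-13))*80 - 18412/26011) = sqrt(-156*80 - 18412/26011) = sqrt(-12480 - 18412/26011) = sqrt(-324635692/26011) = 2*I*sqrt(1542019537)/703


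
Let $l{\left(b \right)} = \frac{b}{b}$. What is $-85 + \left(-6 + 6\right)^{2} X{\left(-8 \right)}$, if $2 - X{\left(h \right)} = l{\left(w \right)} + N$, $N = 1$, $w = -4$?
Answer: $-85$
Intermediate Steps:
$l{\left(b \right)} = 1$
$X{\left(h \right)} = 0$ ($X{\left(h \right)} = 2 - \left(1 + 1\right) = 2 - 2 = 0$)
$-85 + \left(-6 + 6\right)^{2} X{\left(-8 \right)} = -85 + \left(-6 + 6\right)^{2} \cdot 0 = -85 + 0^{2} \cdot 0 = -85 + 0 \cdot 0 = -85 + 0 = -85$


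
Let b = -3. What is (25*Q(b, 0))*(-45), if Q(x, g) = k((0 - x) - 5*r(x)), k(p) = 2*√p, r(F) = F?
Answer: -6750*√2 ≈ -9545.9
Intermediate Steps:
Q(x, g) = 2*√6*√(-x) (Q(x, g) = 2*√((0 - x) - 5*x) = 2*√(-x - 5*x) = 2*√(-6*x) = 2*(√6*√(-x)) = 2*√6*√(-x))
(25*Q(b, 0))*(-45) = (25*(2*√6*√(-1*(-3))))*(-45) = (25*(2*√6*√3))*(-45) = (25*(6*√2))*(-45) = (150*√2)*(-45) = -6750*√2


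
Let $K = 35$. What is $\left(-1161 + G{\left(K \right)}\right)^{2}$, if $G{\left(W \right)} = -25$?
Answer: $1406596$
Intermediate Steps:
$\left(-1161 + G{\left(K \right)}\right)^{2} = \left(-1161 - 25\right)^{2} = \left(-1186\right)^{2} = 1406596$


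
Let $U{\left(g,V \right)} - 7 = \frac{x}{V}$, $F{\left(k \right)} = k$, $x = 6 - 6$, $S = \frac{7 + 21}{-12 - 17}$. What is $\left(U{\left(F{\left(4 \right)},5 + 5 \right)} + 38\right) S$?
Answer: $- \frac{1260}{29} \approx -43.448$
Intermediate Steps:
$S = - \frac{28}{29}$ ($S = \frac{28}{-29} = 28 \left(- \frac{1}{29}\right) = - \frac{28}{29} \approx -0.96552$)
$x = 0$ ($x = 6 - 6 = 0$)
$U{\left(g,V \right)} = 7$ ($U{\left(g,V \right)} = 7 + \frac{0}{V} = 7 + 0 = 7$)
$\left(U{\left(F{\left(4 \right)},5 + 5 \right)} + 38\right) S = \left(7 + 38\right) \left(- \frac{28}{29}\right) = 45 \left(- \frac{28}{29}\right) = - \frac{1260}{29}$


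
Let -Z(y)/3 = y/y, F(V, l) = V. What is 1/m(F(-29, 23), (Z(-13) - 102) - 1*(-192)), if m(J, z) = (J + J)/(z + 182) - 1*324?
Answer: -269/87214 ≈ -0.0030844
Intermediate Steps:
Z(y) = -3 (Z(y) = -3*y/y = -3*1 = -3)
m(J, z) = -324 + 2*J/(182 + z) (m(J, z) = (2*J)/(182 + z) - 324 = 2*J/(182 + z) - 324 = -324 + 2*J/(182 + z))
1/m(F(-29, 23), (Z(-13) - 102) - 1*(-192)) = 1/(2*(-29484 - 29 - 162*((-3 - 102) - 1*(-192)))/(182 + ((-3 - 102) - 1*(-192)))) = 1/(2*(-29484 - 29 - 162*(-105 + 192))/(182 + (-105 + 192))) = 1/(2*(-29484 - 29 - 162*87)/(182 + 87)) = 1/(2*(-29484 - 29 - 14094)/269) = 1/(2*(1/269)*(-43607)) = 1/(-87214/269) = -269/87214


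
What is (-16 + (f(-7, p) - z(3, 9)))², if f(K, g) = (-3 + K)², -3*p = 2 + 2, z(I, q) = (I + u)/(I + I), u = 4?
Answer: 247009/36 ≈ 6861.4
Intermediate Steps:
z(I, q) = (4 + I)/(2*I) (z(I, q) = (I + 4)/(I + I) = (4 + I)/((2*I)) = (4 + I)*(1/(2*I)) = (4 + I)/(2*I))
p = -4/3 (p = -(2 + 2)/3 = -⅓*4 = -4/3 ≈ -1.3333)
(-16 + (f(-7, p) - z(3, 9)))² = (-16 + ((-3 - 7)² - (4 + 3)/(2*3)))² = (-16 + ((-10)² - 7/(2*3)))² = (-16 + (100 - 1*7/6))² = (-16 + (100 - 7/6))² = (-16 + 593/6)² = (497/6)² = 247009/36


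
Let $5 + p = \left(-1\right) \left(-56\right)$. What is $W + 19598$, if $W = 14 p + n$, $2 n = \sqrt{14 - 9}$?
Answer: $20312 + \frac{\sqrt{5}}{2} \approx 20313.0$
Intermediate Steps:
$n = \frac{\sqrt{5}}{2}$ ($n = \frac{\sqrt{14 - 9}}{2} = \frac{\sqrt{5}}{2} \approx 1.118$)
$p = 51$ ($p = -5 - -56 = -5 + 56 = 51$)
$W = 714 + \frac{\sqrt{5}}{2}$ ($W = 14 \cdot 51 + \frac{\sqrt{5}}{2} = 714 + \frac{\sqrt{5}}{2} \approx 715.12$)
$W + 19598 = \left(714 + \frac{\sqrt{5}}{2}\right) + 19598 = 20312 + \frac{\sqrt{5}}{2}$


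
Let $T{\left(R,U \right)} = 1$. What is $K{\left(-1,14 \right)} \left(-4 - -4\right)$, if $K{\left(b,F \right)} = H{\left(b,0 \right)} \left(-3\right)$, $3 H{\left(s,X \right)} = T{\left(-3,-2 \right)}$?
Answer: $0$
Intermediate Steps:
$H{\left(s,X \right)} = \frac{1}{3}$ ($H{\left(s,X \right)} = \frac{1}{3} \cdot 1 = \frac{1}{3}$)
$K{\left(b,F \right)} = -1$ ($K{\left(b,F \right)} = \frac{1}{3} \left(-3\right) = -1$)
$K{\left(-1,14 \right)} \left(-4 - -4\right) = - (-4 - -4) = - (-4 + 4) = \left(-1\right) 0 = 0$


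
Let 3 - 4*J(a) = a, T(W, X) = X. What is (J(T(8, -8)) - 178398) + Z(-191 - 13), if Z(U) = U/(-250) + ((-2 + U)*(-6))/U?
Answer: -1516404189/8500 ≈ -1.7840e+5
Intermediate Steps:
J(a) = ¾ - a/4
Z(U) = -U/250 + (12 - 6*U)/U (Z(U) = U*(-1/250) + (12 - 6*U)/U = -U/250 + (12 - 6*U)/U)
(J(T(8, -8)) - 178398) + Z(-191 - 13) = ((¾ - ¼*(-8)) - 178398) + (-6 + 12/(-191 - 13) - (-191 - 13)/250) = ((¾ + 2) - 178398) + (-6 + 12/(-204) - 1/250*(-204)) = (11/4 - 178398) + (-6 + 12*(-1/204) + 102/125) = -713581/4 + (-6 - 1/17 + 102/125) = -713581/4 - 11141/2125 = -1516404189/8500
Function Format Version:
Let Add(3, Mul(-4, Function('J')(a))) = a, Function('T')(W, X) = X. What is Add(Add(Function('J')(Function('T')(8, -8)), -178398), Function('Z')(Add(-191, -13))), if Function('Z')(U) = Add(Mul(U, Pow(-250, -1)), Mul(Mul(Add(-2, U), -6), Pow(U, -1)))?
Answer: Rational(-1516404189, 8500) ≈ -1.7840e+5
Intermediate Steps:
Function('J')(a) = Add(Rational(3, 4), Mul(Rational(-1, 4), a))
Function('Z')(U) = Add(Mul(Rational(-1, 250), U), Mul(Pow(U, -1), Add(12, Mul(-6, U)))) (Function('Z')(U) = Add(Mul(U, Rational(-1, 250)), Mul(Add(12, Mul(-6, U)), Pow(U, -1))) = Add(Mul(Rational(-1, 250), U), Mul(Pow(U, -1), Add(12, Mul(-6, U)))))
Add(Add(Function('J')(Function('T')(8, -8)), -178398), Function('Z')(Add(-191, -13))) = Add(Add(Add(Rational(3, 4), Mul(Rational(-1, 4), -8)), -178398), Add(-6, Mul(12, Pow(Add(-191, -13), -1)), Mul(Rational(-1, 250), Add(-191, -13)))) = Add(Add(Add(Rational(3, 4), 2), -178398), Add(-6, Mul(12, Pow(-204, -1)), Mul(Rational(-1, 250), -204))) = Add(Add(Rational(11, 4), -178398), Add(-6, Mul(12, Rational(-1, 204)), Rational(102, 125))) = Add(Rational(-713581, 4), Add(-6, Rational(-1, 17), Rational(102, 125))) = Add(Rational(-713581, 4), Rational(-11141, 2125)) = Rational(-1516404189, 8500)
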